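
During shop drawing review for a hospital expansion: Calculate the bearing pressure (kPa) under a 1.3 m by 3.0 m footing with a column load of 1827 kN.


A = 1.3 * 3.0 = 3.9 m^2
q = P / A = 1827 / 3.9
= 468.4615 kPa

468.4615 kPa


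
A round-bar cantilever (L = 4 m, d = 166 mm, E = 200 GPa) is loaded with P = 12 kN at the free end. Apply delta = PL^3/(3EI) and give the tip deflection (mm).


I = pi * d^4 / 64 = pi * 166^4 / 64 = 37273678.15 mm^4
L = 4000.0 mm, P = 12000.0 N, E = 200000.0 MPa
delta = P * L^3 / (3 * E * I)
= 12000.0 * 4000.0^3 / (3 * 200000.0 * 37273678.15)
= 34.3406 mm

34.3406 mm


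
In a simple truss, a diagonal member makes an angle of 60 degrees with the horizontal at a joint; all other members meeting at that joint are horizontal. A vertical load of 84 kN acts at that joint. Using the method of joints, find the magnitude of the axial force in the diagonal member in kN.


At the joint, only the diagonal has a vertical component, so vertical equilibrium gives:
F * sin(60) = 84
F = 84 / sin(60)
= 84 / 0.866025
= 96.99 kN

96.99 kN


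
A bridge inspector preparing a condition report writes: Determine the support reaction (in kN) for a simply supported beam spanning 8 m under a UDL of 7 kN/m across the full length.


Total load = w * L = 7 * 8 = 56 kN
By symmetry, each reaction R = total / 2 = 56 / 2 = 28.0 kN

28.0 kN


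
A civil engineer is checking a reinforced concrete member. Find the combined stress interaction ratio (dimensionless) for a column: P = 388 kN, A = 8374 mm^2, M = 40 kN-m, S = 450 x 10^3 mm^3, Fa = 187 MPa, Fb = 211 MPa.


f_a = P / A = 388000.0 / 8374 = 46.3339 MPa
f_b = M / S = 40000000.0 / 450000.0 = 88.8889 MPa
Ratio = f_a / Fa + f_b / Fb
= 46.3339 / 187 + 88.8889 / 211
= 0.669 (dimensionless)

0.669 (dimensionless)


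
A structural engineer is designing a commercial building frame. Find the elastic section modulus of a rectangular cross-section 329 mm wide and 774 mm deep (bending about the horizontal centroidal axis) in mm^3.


S = b * h^2 / 6
= 329 * 774^2 / 6
= 329 * 599076 / 6
= 32849334.0 mm^3

32849334.0 mm^3


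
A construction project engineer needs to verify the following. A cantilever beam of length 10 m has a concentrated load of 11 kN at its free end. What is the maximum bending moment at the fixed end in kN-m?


For a cantilever with a point load at the free end:
M_max = P * L = 11 * 10 = 110 kN-m

110 kN-m


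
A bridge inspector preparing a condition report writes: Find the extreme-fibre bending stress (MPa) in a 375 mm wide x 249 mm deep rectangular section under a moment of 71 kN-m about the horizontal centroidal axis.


I = b * h^3 / 12 = 375 * 249^3 / 12 = 482445281.25 mm^4
y = h / 2 = 249 / 2 = 124.5 mm
M = 71 kN-m = 71000000.0 N-mm
sigma = M * y / I = 71000000.0 * 124.5 / 482445281.25
= 18.32 MPa

18.32 MPa


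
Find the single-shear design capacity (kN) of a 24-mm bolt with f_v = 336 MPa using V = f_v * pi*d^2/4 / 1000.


A = pi * d^2 / 4 = pi * 24^2 / 4 = 452.3893 mm^2
V = f_v * A / 1000 = 336 * 452.3893 / 1000
= 152.0028 kN

152.0028 kN


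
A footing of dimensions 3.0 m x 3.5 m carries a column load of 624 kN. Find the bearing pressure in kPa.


A = 3.0 * 3.5 = 10.5 m^2
q = P / A = 624 / 10.5
= 59.4286 kPa

59.4286 kPa


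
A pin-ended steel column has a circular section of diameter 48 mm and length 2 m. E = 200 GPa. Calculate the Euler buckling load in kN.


I = pi * d^4 / 64 = 260576.26 mm^4
L = 2000.0 mm
P_cr = pi^2 * E * I / L^2
= 9.8696 * 200000.0 * 260576.26 / 2000.0^2
= 128589.23 N = 128.5892 kN

128.5892 kN


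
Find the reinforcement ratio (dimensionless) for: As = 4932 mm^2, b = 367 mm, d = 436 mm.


rho = As / (b * d)
= 4932 / (367 * 436)
= 4932 / 160012
= 0.030823 (dimensionless)

0.030823 (dimensionless)


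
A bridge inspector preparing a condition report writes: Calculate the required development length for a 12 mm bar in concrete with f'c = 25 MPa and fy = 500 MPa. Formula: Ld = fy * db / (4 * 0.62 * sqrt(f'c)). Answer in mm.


Ld = (fy * db) / (4 * 0.62 * sqrt(f'c))
= (500 * 12) / (4 * 0.62 * sqrt(25))
= 6000 / 12.4
= 483.87 mm

483.87 mm


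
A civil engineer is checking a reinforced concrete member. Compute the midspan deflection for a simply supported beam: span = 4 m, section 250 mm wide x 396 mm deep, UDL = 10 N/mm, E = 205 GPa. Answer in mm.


I = 250 * 396^3 / 12 = 1293732000.0 mm^4
L = 4000.0 mm, w = 10 N/mm, E = 205000.0 MPa
delta = 5 * w * L^4 / (384 * E * I)
= 5 * 10 * 4000.0^4 / (384 * 205000.0 * 1293732000.0)
= 0.1257 mm

0.1257 mm


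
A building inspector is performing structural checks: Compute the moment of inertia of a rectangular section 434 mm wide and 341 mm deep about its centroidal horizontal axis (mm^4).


I = b * h^3 / 12
= 434 * 341^3 / 12
= 434 * 39651821 / 12
= 1434074192.83 mm^4

1434074192.83 mm^4


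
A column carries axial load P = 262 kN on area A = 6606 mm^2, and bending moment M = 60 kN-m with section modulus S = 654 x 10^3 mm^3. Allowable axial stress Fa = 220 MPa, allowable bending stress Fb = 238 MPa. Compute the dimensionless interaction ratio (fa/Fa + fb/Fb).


f_a = P / A = 262000.0 / 6606 = 39.6609 MPa
f_b = M / S = 60000000.0 / 654000.0 = 91.7431 MPa
Ratio = f_a / Fa + f_b / Fb
= 39.6609 / 220 + 91.7431 / 238
= 0.5658 (dimensionless)

0.5658 (dimensionless)


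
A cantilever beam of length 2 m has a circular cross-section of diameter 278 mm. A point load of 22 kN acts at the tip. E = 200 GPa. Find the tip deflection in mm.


I = pi * d^4 / 64 = pi * 278^4 / 64 = 293189952.0 mm^4
L = 2000.0 mm, P = 22000.0 N, E = 200000.0 MPa
delta = P * L^3 / (3 * E * I)
= 22000.0 * 2000.0^3 / (3 * 200000.0 * 293189952.0)
= 1.0005 mm

1.0005 mm


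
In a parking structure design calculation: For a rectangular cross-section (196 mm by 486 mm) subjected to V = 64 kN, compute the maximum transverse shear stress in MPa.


A = b * h = 196 * 486 = 95256 mm^2
V = 64 kN = 64000.0 N
tau_max = 1.5 * V / A = 1.5 * 64000.0 / 95256
= 1.0078 MPa

1.0078 MPa


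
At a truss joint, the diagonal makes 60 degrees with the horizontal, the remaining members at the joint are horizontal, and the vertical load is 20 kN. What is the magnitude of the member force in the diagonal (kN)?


At the joint, only the diagonal has a vertical component, so vertical equilibrium gives:
F * sin(60) = 20
F = 20 / sin(60)
= 20 / 0.866025
= 23.09 kN

23.09 kN


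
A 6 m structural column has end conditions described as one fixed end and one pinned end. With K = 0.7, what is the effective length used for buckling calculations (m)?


L_eff = K * L
= 0.7 * 6
= 4.2 m

4.2 m


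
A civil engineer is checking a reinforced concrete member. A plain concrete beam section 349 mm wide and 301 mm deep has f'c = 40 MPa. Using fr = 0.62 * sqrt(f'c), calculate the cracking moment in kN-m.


fr = 0.62 * sqrt(40) = 0.62 * 6.3246 = 3.9212 MPa
I = 349 * 301^3 / 12 = 793128704.08 mm^4
y_t = 150.5 mm
M_cr = fr * I / y_t = 3.9212 * 793128704.08 / 150.5 N-mm
= 20.6647 kN-m

20.6647 kN-m


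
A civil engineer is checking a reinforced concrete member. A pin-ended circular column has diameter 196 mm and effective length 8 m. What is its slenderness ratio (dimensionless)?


Radius of gyration r = d / 4 = 196 / 4 = 49.0 mm
L_eff = 8000.0 mm
Slenderness ratio = L / r = 8000.0 / 49.0 = 163.27 (dimensionless)

163.27 (dimensionless)


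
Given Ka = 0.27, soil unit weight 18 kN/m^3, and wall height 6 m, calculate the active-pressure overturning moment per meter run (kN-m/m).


Pa = 0.5 * Ka * gamma * H^2
= 0.5 * 0.27 * 18 * 6^2
= 87.48 kN/m
Arm = H / 3 = 6 / 3 = 2.0 m
Mo = Pa * arm = Pa * H / 3 = 87.48 * 6 / 3 = 174.96 kN-m/m

174.96 kN-m/m


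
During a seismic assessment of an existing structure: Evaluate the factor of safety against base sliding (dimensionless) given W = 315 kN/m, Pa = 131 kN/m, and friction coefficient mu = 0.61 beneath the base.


Resisting force = mu * W = 0.61 * 315 = 192.15 kN/m
FOS = Resisting / Driving = 192.15 / 131
= 1.4668 (dimensionless)

1.4668 (dimensionless)


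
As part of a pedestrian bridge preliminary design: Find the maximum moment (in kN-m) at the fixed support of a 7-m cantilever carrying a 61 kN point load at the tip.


For a cantilever with a point load at the free end:
M_max = P * L = 61 * 7 = 427 kN-m

427 kN-m


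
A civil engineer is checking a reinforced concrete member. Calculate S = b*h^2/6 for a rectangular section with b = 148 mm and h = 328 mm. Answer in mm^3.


S = b * h^2 / 6
= 148 * 328^2 / 6
= 148 * 107584 / 6
= 2653738.67 mm^3

2653738.67 mm^3


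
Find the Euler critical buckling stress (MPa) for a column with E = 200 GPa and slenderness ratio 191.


sigma_cr = pi^2 * E / lambda^2
= 9.8696 * 200000.0 / 191^2
= 9.8696 * 200000.0 / 36481
= 54.1082 MPa

54.1082 MPa


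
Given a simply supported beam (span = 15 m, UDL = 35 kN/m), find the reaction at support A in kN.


Total load = w * L = 35 * 15 = 525 kN
By symmetry, each reaction R = total / 2 = 525 / 2 = 262.5 kN

262.5 kN


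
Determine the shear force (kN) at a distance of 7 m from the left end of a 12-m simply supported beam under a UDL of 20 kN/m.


R_A = w * L / 2 = 20 * 12 / 2 = 120.0 kN
V(x) = R_A - w * x = 120.0 - 20 * 7
= -20.0 kN

-20.0 kN


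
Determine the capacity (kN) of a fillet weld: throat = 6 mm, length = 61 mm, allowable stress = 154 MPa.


Strength = throat * length * allowable stress
= 6 * 61 * 154 N
= 56364 N
= 56.36 kN

56.36 kN


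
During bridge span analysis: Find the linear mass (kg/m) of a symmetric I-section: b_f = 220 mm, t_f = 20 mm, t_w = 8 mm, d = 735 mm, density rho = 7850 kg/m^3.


A_flanges = 2 * 220 * 20 = 8800 mm^2
A_web = (735 - 2 * 20) * 8 = 5560 mm^2
A_total = 8800 + 5560 = 14360 mm^2 = 0.014360 m^2
Weight = rho * A = 7850 * 0.014360 = 112.726 kg/m

112.726 kg/m


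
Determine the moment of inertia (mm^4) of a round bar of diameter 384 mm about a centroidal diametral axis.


r = d / 2 = 384 / 2 = 192.0 mm
I = pi * r^4 / 4 = pi * 192.0^4 / 4
= 1067320365.3 mm^4

1067320365.3 mm^4


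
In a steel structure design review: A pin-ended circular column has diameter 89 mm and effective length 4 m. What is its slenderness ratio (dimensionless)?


Radius of gyration r = d / 4 = 89 / 4 = 22.25 mm
L_eff = 4000.0 mm
Slenderness ratio = L / r = 4000.0 / 22.25 = 179.78 (dimensionless)

179.78 (dimensionless)


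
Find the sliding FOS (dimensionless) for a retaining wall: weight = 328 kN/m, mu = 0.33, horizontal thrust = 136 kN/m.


Resisting force = mu * W = 0.33 * 328 = 108.24 kN/m
FOS = Resisting / Driving = 108.24 / 136
= 0.7959 (dimensionless)

0.7959 (dimensionless)


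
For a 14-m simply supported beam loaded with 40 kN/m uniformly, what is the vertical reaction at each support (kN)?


Total load = w * L = 40 * 14 = 560 kN
By symmetry, each reaction R = total / 2 = 560 / 2 = 280.0 kN

280.0 kN


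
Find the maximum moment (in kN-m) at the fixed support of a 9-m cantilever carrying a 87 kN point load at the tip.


For a cantilever with a point load at the free end:
M_max = P * L = 87 * 9 = 783 kN-m

783 kN-m


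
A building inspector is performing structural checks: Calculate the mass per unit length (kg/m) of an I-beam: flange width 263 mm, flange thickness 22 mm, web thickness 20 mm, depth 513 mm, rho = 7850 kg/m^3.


A_flanges = 2 * 263 * 22 = 11572 mm^2
A_web = (513 - 2 * 22) * 20 = 9380 mm^2
A_total = 11572 + 9380 = 20952 mm^2 = 0.020952 m^2
Weight = rho * A = 7850 * 0.020952 = 164.4732 kg/m

164.4732 kg/m


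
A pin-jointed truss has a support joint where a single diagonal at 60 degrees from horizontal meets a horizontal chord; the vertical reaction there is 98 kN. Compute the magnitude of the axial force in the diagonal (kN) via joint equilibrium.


At the joint, only the diagonal has a vertical component, so vertical equilibrium gives:
F * sin(60) = 98
F = 98 / sin(60)
= 98 / 0.866025
= 113.16 kN

113.16 kN


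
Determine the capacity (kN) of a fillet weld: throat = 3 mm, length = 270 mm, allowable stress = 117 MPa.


Strength = throat * length * allowable stress
= 3 * 270 * 117 N
= 94770 N
= 94.77 kN

94.77 kN


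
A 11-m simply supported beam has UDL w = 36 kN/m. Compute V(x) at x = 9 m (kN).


R_A = w * L / 2 = 36 * 11 / 2 = 198.0 kN
V(x) = R_A - w * x = 198.0 - 36 * 9
= -126.0 kN

-126.0 kN


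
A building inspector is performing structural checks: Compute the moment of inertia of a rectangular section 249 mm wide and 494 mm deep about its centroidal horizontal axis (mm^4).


I = b * h^3 / 12
= 249 * 494^3 / 12
= 249 * 120553784 / 12
= 2501491018.0 mm^4

2501491018.0 mm^4


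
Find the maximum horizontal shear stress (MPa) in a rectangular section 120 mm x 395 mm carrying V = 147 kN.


A = b * h = 120 * 395 = 47400 mm^2
V = 147 kN = 147000.0 N
tau_max = 1.5 * V / A = 1.5 * 147000.0 / 47400
= 4.6519 MPa

4.6519 MPa


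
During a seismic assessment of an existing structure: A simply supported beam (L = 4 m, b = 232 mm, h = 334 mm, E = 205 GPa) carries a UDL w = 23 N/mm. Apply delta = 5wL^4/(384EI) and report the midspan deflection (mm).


I = 232 * 334^3 / 12 = 720354277.33 mm^4
L = 4000.0 mm, w = 23 N/mm, E = 205000.0 MPa
delta = 5 * w * L^4 / (384 * E * I)
= 5 * 23 * 4000.0^4 / (384 * 205000.0 * 720354277.33)
= 0.5192 mm

0.5192 mm


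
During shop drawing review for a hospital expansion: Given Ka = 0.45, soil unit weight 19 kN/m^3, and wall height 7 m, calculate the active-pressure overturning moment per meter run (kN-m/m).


Pa = 0.5 * Ka * gamma * H^2
= 0.5 * 0.45 * 19 * 7^2
= 209.475 kN/m
Arm = H / 3 = 7 / 3 = 2.3333 m
Mo = Pa * arm = Pa * H / 3 = 209.475 * 7 / 3 = 488.775 kN-m/m

488.775 kN-m/m


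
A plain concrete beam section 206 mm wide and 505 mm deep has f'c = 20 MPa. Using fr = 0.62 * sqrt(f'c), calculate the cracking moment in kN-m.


fr = 0.62 * sqrt(20) = 0.62 * 4.4721 = 2.7727 MPa
I = 206 * 505^3 / 12 = 2210854229.17 mm^4
y_t = 252.5 mm
M_cr = fr * I / y_t = 2.7727 * 2210854229.17 / 252.5 N-mm
= 24.2776 kN-m

24.2776 kN-m


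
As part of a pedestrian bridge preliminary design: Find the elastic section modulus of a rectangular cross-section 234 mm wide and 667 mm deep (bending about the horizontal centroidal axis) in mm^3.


S = b * h^2 / 6
= 234 * 667^2 / 6
= 234 * 444889 / 6
= 17350671.0 mm^3

17350671.0 mm^3


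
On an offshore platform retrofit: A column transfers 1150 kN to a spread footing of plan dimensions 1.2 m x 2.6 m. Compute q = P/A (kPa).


A = 1.2 * 2.6 = 3.12 m^2
q = P / A = 1150 / 3.12
= 368.5897 kPa

368.5897 kPa


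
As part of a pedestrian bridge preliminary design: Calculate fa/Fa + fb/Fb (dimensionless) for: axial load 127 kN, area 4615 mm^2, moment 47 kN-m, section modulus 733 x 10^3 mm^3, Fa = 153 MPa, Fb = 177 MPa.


f_a = P / A = 127000.0 / 4615 = 27.519 MPa
f_b = M / S = 47000000.0 / 733000.0 = 64.1201 MPa
Ratio = f_a / Fa + f_b / Fb
= 27.519 / 153 + 64.1201 / 177
= 0.5421 (dimensionless)

0.5421 (dimensionless)


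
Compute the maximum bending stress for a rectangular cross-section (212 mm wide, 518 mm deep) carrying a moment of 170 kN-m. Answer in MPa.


I = b * h^3 / 12 = 212 * 518^3 / 12 = 2455522365.33 mm^4
y = h / 2 = 518 / 2 = 259.0 mm
M = 170 kN-m = 170000000.0 N-mm
sigma = M * y / I = 170000000.0 * 259.0 / 2455522365.33
= 17.93 MPa

17.93 MPa


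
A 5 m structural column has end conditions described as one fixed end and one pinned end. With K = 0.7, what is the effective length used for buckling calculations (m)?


L_eff = K * L
= 0.7 * 5
= 3.5 m

3.5 m


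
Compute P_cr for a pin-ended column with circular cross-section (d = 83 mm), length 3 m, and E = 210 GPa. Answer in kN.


I = pi * d^4 / 64 = 2329604.88 mm^4
L = 3000.0 mm
P_cr = pi^2 * E * I / L^2
= 9.8696 * 210000.0 * 2329604.88 / 3000.0^2
= 536486.5 N = 536.4865 kN

536.4865 kN


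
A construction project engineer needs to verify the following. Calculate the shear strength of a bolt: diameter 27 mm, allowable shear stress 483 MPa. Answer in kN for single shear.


A = pi * d^2 / 4 = pi * 27^2 / 4 = 572.5553 mm^2
V = f_v * A / 1000 = 483 * 572.5553 / 1000
= 276.5442 kN

276.5442 kN


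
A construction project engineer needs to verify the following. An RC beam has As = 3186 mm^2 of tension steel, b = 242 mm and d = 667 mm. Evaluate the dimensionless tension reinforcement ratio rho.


rho = As / (b * d)
= 3186 / (242 * 667)
= 3186 / 161414
= 0.019738 (dimensionless)

0.019738 (dimensionless)


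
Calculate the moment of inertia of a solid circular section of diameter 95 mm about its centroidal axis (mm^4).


r = d / 2 = 95 / 2 = 47.5 mm
I = pi * r^4 / 4 = pi * 47.5^4 / 4
= 3998198.21 mm^4

3998198.21 mm^4


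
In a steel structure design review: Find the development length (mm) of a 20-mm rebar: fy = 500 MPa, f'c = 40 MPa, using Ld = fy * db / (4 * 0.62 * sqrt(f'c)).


Ld = (fy * db) / (4 * 0.62 * sqrt(f'c))
= (500 * 20) / (4 * 0.62 * sqrt(40))
= 10000 / 15.6849
= 637.56 mm

637.56 mm


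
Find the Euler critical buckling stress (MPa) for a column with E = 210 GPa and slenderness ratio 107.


sigma_cr = pi^2 * E / lambda^2
= 9.8696 * 210000.0 / 107^2
= 9.8696 * 210000.0 / 11449
= 181.0304 MPa

181.0304 MPa


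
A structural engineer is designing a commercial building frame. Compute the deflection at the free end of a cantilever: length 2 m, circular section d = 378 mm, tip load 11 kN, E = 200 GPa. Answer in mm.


I = pi * d^4 / 64 = pi * 378^4 / 64 = 1002160077.64 mm^4
L = 2000.0 mm, P = 11000.0 N, E = 200000.0 MPa
delta = P * L^3 / (3 * E * I)
= 11000.0 * 2000.0^3 / (3 * 200000.0 * 1002160077.64)
= 0.1464 mm

0.1464 mm


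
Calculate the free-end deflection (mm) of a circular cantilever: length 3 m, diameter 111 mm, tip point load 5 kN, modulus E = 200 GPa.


I = pi * d^4 / 64 = pi * 111^4 / 64 = 7451810.7 mm^4
L = 3000.0 mm, P = 5000.0 N, E = 200000.0 MPa
delta = P * L^3 / (3 * E * I)
= 5000.0 * 3000.0^3 / (3 * 200000.0 * 7451810.7)
= 30.194 mm

30.194 mm


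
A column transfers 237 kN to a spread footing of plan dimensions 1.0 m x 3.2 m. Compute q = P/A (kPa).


A = 1.0 * 3.2 = 3.2 m^2
q = P / A = 237 / 3.2
= 74.0625 kPa

74.0625 kPa


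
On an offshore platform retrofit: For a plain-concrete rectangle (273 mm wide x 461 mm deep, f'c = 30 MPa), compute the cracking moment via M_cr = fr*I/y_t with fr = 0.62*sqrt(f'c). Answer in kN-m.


fr = 0.62 * sqrt(30) = 0.62 * 5.4772 = 3.3959 MPa
I = 273 * 461^3 / 12 = 2228867117.75 mm^4
y_t = 230.5 mm
M_cr = fr * I / y_t = 3.3959 * 2228867117.75 / 230.5 N-mm
= 32.8372 kN-m

32.8372 kN-m


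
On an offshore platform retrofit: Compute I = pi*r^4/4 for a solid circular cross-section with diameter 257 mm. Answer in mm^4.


r = d / 2 = 257 / 2 = 128.5 mm
I = pi * r^4 / 4 = pi * 128.5^4 / 4
= 214142265.05 mm^4

214142265.05 mm^4


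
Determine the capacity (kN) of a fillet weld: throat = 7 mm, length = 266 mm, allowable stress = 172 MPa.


Strength = throat * length * allowable stress
= 7 * 266 * 172 N
= 320264 N
= 320.26 kN

320.26 kN


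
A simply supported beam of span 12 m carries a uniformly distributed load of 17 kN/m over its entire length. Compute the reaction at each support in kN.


Total load = w * L = 17 * 12 = 204 kN
By symmetry, each reaction R = total / 2 = 204 / 2 = 102.0 kN

102.0 kN


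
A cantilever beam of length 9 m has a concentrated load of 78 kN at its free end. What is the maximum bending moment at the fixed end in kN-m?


For a cantilever with a point load at the free end:
M_max = P * L = 78 * 9 = 702 kN-m

702 kN-m


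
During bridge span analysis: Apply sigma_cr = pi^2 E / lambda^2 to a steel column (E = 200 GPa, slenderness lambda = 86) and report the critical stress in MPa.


sigma_cr = pi^2 * E / lambda^2
= 9.8696 * 200000.0 / 86^2
= 9.8696 * 200000.0 / 7396
= 266.8903 MPa

266.8903 MPa


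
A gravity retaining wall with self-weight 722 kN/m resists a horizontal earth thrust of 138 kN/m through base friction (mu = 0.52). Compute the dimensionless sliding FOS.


Resisting force = mu * W = 0.52 * 722 = 375.44 kN/m
FOS = Resisting / Driving = 375.44 / 138
= 2.7206 (dimensionless)

2.7206 (dimensionless)


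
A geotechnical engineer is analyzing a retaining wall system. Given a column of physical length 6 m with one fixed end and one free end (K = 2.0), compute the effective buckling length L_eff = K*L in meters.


L_eff = K * L
= 2.0 * 6
= 12.0 m

12.0 m


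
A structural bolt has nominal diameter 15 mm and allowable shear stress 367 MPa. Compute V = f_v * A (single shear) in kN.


A = pi * d^2 / 4 = pi * 15^2 / 4 = 176.7146 mm^2
V = f_v * A / 1000 = 367 * 176.7146 / 1000
= 64.8543 kN

64.8543 kN


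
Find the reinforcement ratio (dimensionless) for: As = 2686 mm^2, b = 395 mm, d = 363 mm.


rho = As / (b * d)
= 2686 / (395 * 363)
= 2686 / 143385
= 0.018733 (dimensionless)

0.018733 (dimensionless)


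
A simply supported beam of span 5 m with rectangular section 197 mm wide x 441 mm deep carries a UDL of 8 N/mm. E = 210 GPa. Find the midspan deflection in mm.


I = 197 * 441^3 / 12 = 1407993819.75 mm^4
L = 5000.0 mm, w = 8 N/mm, E = 210000.0 MPa
delta = 5 * w * L^4 / (384 * E * I)
= 5 * 8 * 5000.0^4 / (384 * 210000.0 * 1407993819.75)
= 0.2202 mm

0.2202 mm


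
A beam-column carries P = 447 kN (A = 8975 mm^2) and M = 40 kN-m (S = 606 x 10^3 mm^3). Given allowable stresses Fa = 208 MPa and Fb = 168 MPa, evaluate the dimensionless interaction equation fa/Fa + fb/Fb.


f_a = P / A = 447000.0 / 8975 = 49.805 MPa
f_b = M / S = 40000000.0 / 606000.0 = 66.0066 MPa
Ratio = f_a / Fa + f_b / Fb
= 49.805 / 208 + 66.0066 / 168
= 0.6323 (dimensionless)

0.6323 (dimensionless)


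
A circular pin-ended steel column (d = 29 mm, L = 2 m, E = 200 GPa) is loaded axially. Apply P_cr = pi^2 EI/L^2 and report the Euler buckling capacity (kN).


I = pi * d^4 / 64 = 34718.57 mm^4
L = 2000.0 mm
P_cr = pi^2 * E * I / L^2
= 9.8696 * 200000.0 * 34718.57 / 2000.0^2
= 17132.93 N = 17.1329 kN

17.1329 kN


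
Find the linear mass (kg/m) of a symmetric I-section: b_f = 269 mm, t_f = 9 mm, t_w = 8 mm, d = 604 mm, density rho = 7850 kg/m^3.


A_flanges = 2 * 269 * 9 = 4842 mm^2
A_web = (604 - 2 * 9) * 8 = 4688 mm^2
A_total = 4842 + 4688 = 9530 mm^2 = 0.009530 m^2
Weight = rho * A = 7850 * 0.009530 = 74.8105 kg/m

74.8105 kg/m


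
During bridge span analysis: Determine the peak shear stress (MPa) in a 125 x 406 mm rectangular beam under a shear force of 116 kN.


A = b * h = 125 * 406 = 50750 mm^2
V = 116 kN = 116000.0 N
tau_max = 1.5 * V / A = 1.5 * 116000.0 / 50750
= 3.4286 MPa

3.4286 MPa


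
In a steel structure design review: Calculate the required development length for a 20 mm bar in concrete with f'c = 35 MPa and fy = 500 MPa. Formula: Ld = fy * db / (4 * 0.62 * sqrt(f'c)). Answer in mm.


Ld = (fy * db) / (4 * 0.62 * sqrt(f'c))
= (500 * 20) / (4 * 0.62 * sqrt(35))
= 10000 / 14.6719
= 681.58 mm

681.58 mm


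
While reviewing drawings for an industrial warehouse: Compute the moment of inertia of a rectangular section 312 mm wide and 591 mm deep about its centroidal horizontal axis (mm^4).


I = b * h^3 / 12
= 312 * 591^3 / 12
= 312 * 206425071 / 12
= 5367051846.0 mm^4

5367051846.0 mm^4


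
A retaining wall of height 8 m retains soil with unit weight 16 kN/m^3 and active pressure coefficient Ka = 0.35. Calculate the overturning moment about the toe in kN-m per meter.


Pa = 0.5 * Ka * gamma * H^2
= 0.5 * 0.35 * 16 * 8^2
= 179.2 kN/m
Arm = H / 3 = 8 / 3 = 2.6667 m
Mo = Pa * arm = Pa * H / 3 = 179.2 * 8 / 3 = 477.8667 kN-m/m

477.8667 kN-m/m


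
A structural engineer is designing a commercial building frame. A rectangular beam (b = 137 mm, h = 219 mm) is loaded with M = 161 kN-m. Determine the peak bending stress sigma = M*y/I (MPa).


I = b * h^3 / 12 = 137 * 219^3 / 12 = 119914490.25 mm^4
y = h / 2 = 219 / 2 = 109.5 mm
M = 161 kN-m = 161000000.0 N-mm
sigma = M * y / I = 161000000.0 * 109.5 / 119914490.25
= 147.02 MPa

147.02 MPa


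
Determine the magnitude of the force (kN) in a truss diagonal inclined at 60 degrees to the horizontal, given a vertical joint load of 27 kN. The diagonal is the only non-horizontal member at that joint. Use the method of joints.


At the joint, only the diagonal has a vertical component, so vertical equilibrium gives:
F * sin(60) = 27
F = 27 / sin(60)
= 27 / 0.866025
= 31.18 kN

31.18 kN


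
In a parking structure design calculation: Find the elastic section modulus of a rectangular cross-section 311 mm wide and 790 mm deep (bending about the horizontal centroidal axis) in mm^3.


S = b * h^2 / 6
= 311 * 790^2 / 6
= 311 * 624100 / 6
= 32349183.33 mm^3

32349183.33 mm^3


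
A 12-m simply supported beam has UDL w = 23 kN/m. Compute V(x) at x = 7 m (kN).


R_A = w * L / 2 = 23 * 12 / 2 = 138.0 kN
V(x) = R_A - w * x = 138.0 - 23 * 7
= -23.0 kN

-23.0 kN


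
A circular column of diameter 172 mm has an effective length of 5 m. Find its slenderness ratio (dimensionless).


Radius of gyration r = d / 4 = 172 / 4 = 43.0 mm
L_eff = 5000.0 mm
Slenderness ratio = L / r = 5000.0 / 43.0 = 116.28 (dimensionless)

116.28 (dimensionless)


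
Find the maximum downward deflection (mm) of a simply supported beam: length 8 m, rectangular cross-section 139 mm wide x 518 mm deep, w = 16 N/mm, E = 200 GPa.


I = 139 * 518^3 / 12 = 1609988720.67 mm^4
L = 8000.0 mm, w = 16 N/mm, E = 200000.0 MPa
delta = 5 * w * L^4 / (384 * E * I)
= 5 * 16 * 8000.0^4 / (384 * 200000.0 * 1609988720.67)
= 2.6501 mm

2.6501 mm


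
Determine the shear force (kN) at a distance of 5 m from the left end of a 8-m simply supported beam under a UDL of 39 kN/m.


R_A = w * L / 2 = 39 * 8 / 2 = 156.0 kN
V(x) = R_A - w * x = 156.0 - 39 * 5
= -39.0 kN

-39.0 kN


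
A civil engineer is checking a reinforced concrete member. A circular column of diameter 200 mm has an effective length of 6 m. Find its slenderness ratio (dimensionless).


Radius of gyration r = d / 4 = 200 / 4 = 50.0 mm
L_eff = 6000.0 mm
Slenderness ratio = L / r = 6000.0 / 50.0 = 120.0 (dimensionless)

120.0 (dimensionless)


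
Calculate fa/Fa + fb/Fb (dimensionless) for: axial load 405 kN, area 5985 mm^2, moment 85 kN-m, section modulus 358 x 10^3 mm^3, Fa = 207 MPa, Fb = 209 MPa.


f_a = P / A = 405000.0 / 5985 = 67.6692 MPa
f_b = M / S = 85000000.0 / 358000.0 = 237.4302 MPa
Ratio = f_a / Fa + f_b / Fb
= 67.6692 / 207 + 237.4302 / 209
= 1.4629 (dimensionless)

1.4629 (dimensionless)


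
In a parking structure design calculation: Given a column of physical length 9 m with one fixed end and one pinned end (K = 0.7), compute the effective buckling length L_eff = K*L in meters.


L_eff = K * L
= 0.7 * 9
= 6.3 m

6.3 m


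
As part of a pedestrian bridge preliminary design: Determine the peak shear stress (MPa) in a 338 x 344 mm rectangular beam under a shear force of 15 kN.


A = b * h = 338 * 344 = 116272 mm^2
V = 15 kN = 15000.0 N
tau_max = 1.5 * V / A = 1.5 * 15000.0 / 116272
= 0.1935 MPa

0.1935 MPa


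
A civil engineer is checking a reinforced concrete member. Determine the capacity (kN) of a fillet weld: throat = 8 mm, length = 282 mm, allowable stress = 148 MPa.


Strength = throat * length * allowable stress
= 8 * 282 * 148 N
= 333888 N
= 333.89 kN

333.89 kN


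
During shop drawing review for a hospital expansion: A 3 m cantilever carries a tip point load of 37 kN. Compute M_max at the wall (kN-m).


For a cantilever with a point load at the free end:
M_max = P * L = 37 * 3 = 111 kN-m

111 kN-m


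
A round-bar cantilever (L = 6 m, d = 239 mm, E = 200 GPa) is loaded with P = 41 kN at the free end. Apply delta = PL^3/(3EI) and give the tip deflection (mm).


I = pi * d^4 / 64 = pi * 239^4 / 64 = 160162744.63 mm^4
L = 6000.0 mm, P = 41000.0 N, E = 200000.0 MPa
delta = P * L^3 / (3 * E * I)
= 41000.0 * 6000.0^3 / (3 * 200000.0 * 160162744.63)
= 92.1563 mm

92.1563 mm


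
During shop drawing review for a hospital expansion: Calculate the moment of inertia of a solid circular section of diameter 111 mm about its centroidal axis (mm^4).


r = d / 2 = 111 / 2 = 55.5 mm
I = pi * r^4 / 4 = pi * 55.5^4 / 4
= 7451810.7 mm^4

7451810.7 mm^4


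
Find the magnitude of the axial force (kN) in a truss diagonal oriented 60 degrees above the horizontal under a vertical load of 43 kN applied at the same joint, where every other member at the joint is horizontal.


At the joint, only the diagonal has a vertical component, so vertical equilibrium gives:
F * sin(60) = 43
F = 43 / sin(60)
= 43 / 0.866025
= 49.65 kN

49.65 kN


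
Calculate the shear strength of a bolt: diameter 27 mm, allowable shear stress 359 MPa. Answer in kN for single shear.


A = pi * d^2 / 4 = pi * 27^2 / 4 = 572.5553 mm^2
V = f_v * A / 1000 = 359 * 572.5553 / 1000
= 205.5473 kN

205.5473 kN


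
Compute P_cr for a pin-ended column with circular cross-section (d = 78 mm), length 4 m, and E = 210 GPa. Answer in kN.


I = pi * d^4 / 64 = 1816972.31 mm^4
L = 4000.0 mm
P_cr = pi^2 * E * I / L^2
= 9.8696 * 210000.0 * 1816972.31 / 4000.0^2
= 235367.97 N = 235.368 kN

235.368 kN


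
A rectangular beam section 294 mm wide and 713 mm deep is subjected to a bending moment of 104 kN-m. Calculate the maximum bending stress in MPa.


I = b * h^3 / 12 = 294 * 713^3 / 12 = 8880443876.5 mm^4
y = h / 2 = 713 / 2 = 356.5 mm
M = 104 kN-m = 104000000.0 N-mm
sigma = M * y / I = 104000000.0 * 356.5 / 8880443876.5
= 4.18 MPa

4.18 MPa


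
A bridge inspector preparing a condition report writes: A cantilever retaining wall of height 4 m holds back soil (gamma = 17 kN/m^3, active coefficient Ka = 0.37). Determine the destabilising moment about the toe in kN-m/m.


Pa = 0.5 * Ka * gamma * H^2
= 0.5 * 0.37 * 17 * 4^2
= 50.32 kN/m
Arm = H / 3 = 4 / 3 = 1.3333 m
Mo = Pa * arm = Pa * H / 3 = 50.32 * 4 / 3 = 67.0933 kN-m/m

67.0933 kN-m/m


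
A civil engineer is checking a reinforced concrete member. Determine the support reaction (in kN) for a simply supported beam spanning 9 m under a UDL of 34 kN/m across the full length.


Total load = w * L = 34 * 9 = 306 kN
By symmetry, each reaction R = total / 2 = 306 / 2 = 153.0 kN

153.0 kN


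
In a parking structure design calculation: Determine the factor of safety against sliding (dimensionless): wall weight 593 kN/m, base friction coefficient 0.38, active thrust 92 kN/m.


Resisting force = mu * W = 0.38 * 593 = 225.34 kN/m
FOS = Resisting / Driving = 225.34 / 92
= 2.4493 (dimensionless)

2.4493 (dimensionless)


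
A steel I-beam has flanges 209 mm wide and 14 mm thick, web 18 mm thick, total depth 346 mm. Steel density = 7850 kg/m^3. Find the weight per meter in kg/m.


A_flanges = 2 * 209 * 14 = 5852 mm^2
A_web = (346 - 2 * 14) * 18 = 5724 mm^2
A_total = 5852 + 5724 = 11576 mm^2 = 0.011576 m^2
Weight = rho * A = 7850 * 0.011576 = 90.8716 kg/m

90.8716 kg/m


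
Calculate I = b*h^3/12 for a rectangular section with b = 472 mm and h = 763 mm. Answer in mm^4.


I = b * h^3 / 12
= 472 * 763^3 / 12
= 472 * 444194947 / 12
= 17471667915.33 mm^4

17471667915.33 mm^4


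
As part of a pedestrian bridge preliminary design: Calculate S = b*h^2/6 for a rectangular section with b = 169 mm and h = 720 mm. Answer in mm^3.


S = b * h^2 / 6
= 169 * 720^2 / 6
= 169 * 518400 / 6
= 14601600.0 mm^3

14601600.0 mm^3


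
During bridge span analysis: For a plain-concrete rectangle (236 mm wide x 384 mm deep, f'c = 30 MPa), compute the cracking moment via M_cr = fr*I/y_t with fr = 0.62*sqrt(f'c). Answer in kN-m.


fr = 0.62 * sqrt(30) = 0.62 * 5.4772 = 3.3959 MPa
I = 236 * 384^3 / 12 = 1113587712.0 mm^4
y_t = 192.0 mm
M_cr = fr * I / y_t = 3.3959 * 1113587712.0 / 192.0 N-mm
= 19.6959 kN-m

19.6959 kN-m


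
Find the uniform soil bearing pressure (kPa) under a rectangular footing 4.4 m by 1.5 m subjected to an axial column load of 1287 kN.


A = 4.4 * 1.5 = 6.6 m^2
q = P / A = 1287 / 6.6
= 195.0 kPa

195.0 kPa


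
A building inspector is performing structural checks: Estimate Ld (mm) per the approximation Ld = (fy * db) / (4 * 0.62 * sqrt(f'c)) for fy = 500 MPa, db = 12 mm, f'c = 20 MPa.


Ld = (fy * db) / (4 * 0.62 * sqrt(f'c))
= (500 * 12) / (4 * 0.62 * sqrt(20))
= 6000 / 11.0909
= 540.98 mm

540.98 mm


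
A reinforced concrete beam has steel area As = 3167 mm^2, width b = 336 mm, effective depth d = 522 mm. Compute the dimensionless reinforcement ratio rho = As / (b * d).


rho = As / (b * d)
= 3167 / (336 * 522)
= 3167 / 175392
= 0.018057 (dimensionless)

0.018057 (dimensionless)


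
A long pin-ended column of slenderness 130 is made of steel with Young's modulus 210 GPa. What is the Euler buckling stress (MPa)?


sigma_cr = pi^2 * E / lambda^2
= 9.8696 * 210000.0 / 130^2
= 9.8696 * 210000.0 / 16900
= 122.6401 MPa

122.6401 MPa


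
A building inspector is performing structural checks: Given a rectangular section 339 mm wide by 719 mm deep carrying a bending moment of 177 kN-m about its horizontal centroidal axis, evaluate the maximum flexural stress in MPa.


I = b * h^3 / 12 = 339 * 719^3 / 12 = 10500382591.75 mm^4
y = h / 2 = 719 / 2 = 359.5 mm
M = 177 kN-m = 177000000.0 N-mm
sigma = M * y / I = 177000000.0 * 359.5 / 10500382591.75
= 6.06 MPa

6.06 MPa


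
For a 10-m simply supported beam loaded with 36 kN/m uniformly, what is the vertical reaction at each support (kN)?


Total load = w * L = 36 * 10 = 360 kN
By symmetry, each reaction R = total / 2 = 360 / 2 = 180.0 kN

180.0 kN


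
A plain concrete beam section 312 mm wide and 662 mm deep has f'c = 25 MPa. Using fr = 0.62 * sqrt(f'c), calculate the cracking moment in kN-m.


fr = 0.62 * sqrt(25) = 0.62 * 5.0 = 3.1 MPa
I = 312 * 662^3 / 12 = 7543055728.0 mm^4
y_t = 331.0 mm
M_cr = fr * I / y_t = 3.1 * 7543055728.0 / 331.0 N-mm
= 70.6449 kN-m

70.6449 kN-m


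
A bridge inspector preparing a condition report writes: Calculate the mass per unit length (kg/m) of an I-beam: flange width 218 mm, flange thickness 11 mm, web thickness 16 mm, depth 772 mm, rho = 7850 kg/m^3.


A_flanges = 2 * 218 * 11 = 4796 mm^2
A_web = (772 - 2 * 11) * 16 = 12000 mm^2
A_total = 4796 + 12000 = 16796 mm^2 = 0.016796 m^2
Weight = rho * A = 7850 * 0.016796 = 131.8486 kg/m

131.8486 kg/m


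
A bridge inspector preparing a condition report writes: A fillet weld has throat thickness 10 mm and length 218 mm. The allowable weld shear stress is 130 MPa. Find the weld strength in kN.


Strength = throat * length * allowable stress
= 10 * 218 * 130 N
= 283400 N
= 283.4 kN

283.4 kN


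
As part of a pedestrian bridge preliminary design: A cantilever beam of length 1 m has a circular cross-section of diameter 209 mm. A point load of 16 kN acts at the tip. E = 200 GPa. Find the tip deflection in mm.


I = pi * d^4 / 64 = pi * 209^4 / 64 = 93660191.87 mm^4
L = 1000.0 mm, P = 16000.0 N, E = 200000.0 MPa
delta = P * L^3 / (3 * E * I)
= 16000.0 * 1000.0^3 / (3 * 200000.0 * 93660191.87)
= 0.2847 mm

0.2847 mm


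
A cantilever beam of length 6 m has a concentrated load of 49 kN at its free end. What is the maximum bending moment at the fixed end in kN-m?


For a cantilever with a point load at the free end:
M_max = P * L = 49 * 6 = 294 kN-m

294 kN-m


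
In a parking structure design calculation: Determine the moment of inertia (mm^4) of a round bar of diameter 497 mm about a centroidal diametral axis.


r = d / 2 = 497 / 2 = 248.5 mm
I = pi * r^4 / 4 = pi * 248.5^4 / 4
= 2994990530.91 mm^4

2994990530.91 mm^4


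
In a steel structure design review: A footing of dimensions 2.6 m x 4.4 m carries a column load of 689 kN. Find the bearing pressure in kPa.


A = 2.6 * 4.4 = 11.44 m^2
q = P / A = 689 / 11.44
= 60.2273 kPa

60.2273 kPa


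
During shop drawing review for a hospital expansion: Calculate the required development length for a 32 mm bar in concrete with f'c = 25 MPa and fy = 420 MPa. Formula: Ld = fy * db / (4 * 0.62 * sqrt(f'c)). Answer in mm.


Ld = (fy * db) / (4 * 0.62 * sqrt(f'c))
= (420 * 32) / (4 * 0.62 * sqrt(25))
= 13440 / 12.4
= 1083.87 mm

1083.87 mm


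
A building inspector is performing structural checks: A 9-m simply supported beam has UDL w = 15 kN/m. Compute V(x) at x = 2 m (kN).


R_A = w * L / 2 = 15 * 9 / 2 = 67.5 kN
V(x) = R_A - w * x = 67.5 - 15 * 2
= 37.5 kN

37.5 kN


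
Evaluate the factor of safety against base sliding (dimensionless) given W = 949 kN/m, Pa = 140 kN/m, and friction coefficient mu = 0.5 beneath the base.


Resisting force = mu * W = 0.5 * 949 = 474.5 kN/m
FOS = Resisting / Driving = 474.5 / 140
= 3.3893 (dimensionless)

3.3893 (dimensionless)


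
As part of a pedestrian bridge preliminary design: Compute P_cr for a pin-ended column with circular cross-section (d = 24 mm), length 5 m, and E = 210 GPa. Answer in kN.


I = pi * d^4 / 64 = 16286.02 mm^4
L = 5000.0 mm
P_cr = pi^2 * E * I / L^2
= 9.8696 * 210000.0 * 16286.02 / 5000.0^2
= 1350.19 N = 1.3502 kN

1.3502 kN


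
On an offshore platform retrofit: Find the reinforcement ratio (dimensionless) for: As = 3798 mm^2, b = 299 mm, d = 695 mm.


rho = As / (b * d)
= 3798 / (299 * 695)
= 3798 / 207805
= 0.018277 (dimensionless)

0.018277 (dimensionless)


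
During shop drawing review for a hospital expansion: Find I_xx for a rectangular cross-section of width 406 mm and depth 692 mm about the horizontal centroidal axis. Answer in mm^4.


I = b * h^3 / 12
= 406 * 692^3 / 12
= 406 * 331373888 / 12
= 11211483210.67 mm^4

11211483210.67 mm^4


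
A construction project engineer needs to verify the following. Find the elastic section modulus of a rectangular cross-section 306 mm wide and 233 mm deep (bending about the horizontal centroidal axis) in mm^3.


S = b * h^2 / 6
= 306 * 233^2 / 6
= 306 * 54289 / 6
= 2768739.0 mm^3

2768739.0 mm^3


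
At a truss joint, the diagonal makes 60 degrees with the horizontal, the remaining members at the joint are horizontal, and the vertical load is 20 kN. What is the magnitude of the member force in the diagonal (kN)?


At the joint, only the diagonal has a vertical component, so vertical equilibrium gives:
F * sin(60) = 20
F = 20 / sin(60)
= 20 / 0.866025
= 23.09 kN

23.09 kN


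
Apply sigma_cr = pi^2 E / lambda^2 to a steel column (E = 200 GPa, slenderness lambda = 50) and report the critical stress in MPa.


sigma_cr = pi^2 * E / lambda^2
= 9.8696 * 200000.0 / 50^2
= 9.8696 * 200000.0 / 2500
= 789.5684 MPa

789.5684 MPa


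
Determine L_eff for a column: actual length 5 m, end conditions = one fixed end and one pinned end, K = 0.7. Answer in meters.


L_eff = K * L
= 0.7 * 5
= 3.5 m

3.5 m


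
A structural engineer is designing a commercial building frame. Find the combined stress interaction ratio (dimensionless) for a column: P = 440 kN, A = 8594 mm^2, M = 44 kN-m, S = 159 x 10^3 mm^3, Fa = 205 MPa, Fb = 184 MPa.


f_a = P / A = 440000.0 / 8594 = 51.1985 MPa
f_b = M / S = 44000000.0 / 159000.0 = 276.7296 MPa
Ratio = f_a / Fa + f_b / Fb
= 51.1985 / 205 + 276.7296 / 184
= 1.7537 (dimensionless)

1.7537 (dimensionless)


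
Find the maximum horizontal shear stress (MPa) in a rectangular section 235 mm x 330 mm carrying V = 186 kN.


A = b * h = 235 * 330 = 77550 mm^2
V = 186 kN = 186000.0 N
tau_max = 1.5 * V / A = 1.5 * 186000.0 / 77550
= 3.5977 MPa

3.5977 MPa


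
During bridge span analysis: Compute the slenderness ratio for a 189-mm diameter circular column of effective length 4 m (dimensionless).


Radius of gyration r = d / 4 = 189 / 4 = 47.25 mm
L_eff = 4000.0 mm
Slenderness ratio = L / r = 4000.0 / 47.25 = 84.66 (dimensionless)

84.66 (dimensionless)


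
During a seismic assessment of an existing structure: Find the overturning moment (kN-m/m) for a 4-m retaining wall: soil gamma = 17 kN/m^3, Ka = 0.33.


Pa = 0.5 * Ka * gamma * H^2
= 0.5 * 0.33 * 17 * 4^2
= 44.88 kN/m
Arm = H / 3 = 4 / 3 = 1.3333 m
Mo = Pa * arm = Pa * H / 3 = 44.88 * 4 / 3 = 59.84 kN-m/m

59.84 kN-m/m
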